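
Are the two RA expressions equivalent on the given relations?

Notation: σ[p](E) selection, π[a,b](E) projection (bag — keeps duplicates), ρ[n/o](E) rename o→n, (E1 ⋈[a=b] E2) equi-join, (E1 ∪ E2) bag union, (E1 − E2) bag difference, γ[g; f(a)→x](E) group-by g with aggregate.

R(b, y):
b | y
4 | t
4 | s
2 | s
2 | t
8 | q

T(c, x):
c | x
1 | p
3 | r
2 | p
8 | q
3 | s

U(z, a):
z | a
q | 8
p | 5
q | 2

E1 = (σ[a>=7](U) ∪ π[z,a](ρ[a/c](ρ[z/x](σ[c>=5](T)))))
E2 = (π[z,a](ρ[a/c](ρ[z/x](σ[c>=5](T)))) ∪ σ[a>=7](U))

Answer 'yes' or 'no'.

E1 stepwise |·|:
  U → 3
  σ[a>=7](U) → 1
  T → 5
  σ[c>=5](T) → 1
  ρ[z/x](σ[c>=5](T)) → 1
  ρ[a/c](ρ[z/x](σ[c>=5](T))) → 1
  π[z,a](ρ[a/c](ρ[z/x](σ[c>=5](T)))) → 1
  (σ[a>=7](U) ∪ π[z,a](ρ[a/c](ρ[z/x](σ[c>=5](T))))) → 2
E2 stepwise |·|:
  T → 5
  σ[c>=5](T) → 1
  ρ[z/x](σ[c>=5](T)) → 1
  ρ[a/c](ρ[z/x](σ[c>=5](T))) → 1
  π[z,a](ρ[a/c](ρ[z/x](σ[c>=5](T)))) → 1
  U → 3
  σ[a>=7](U) → 1
  (π[z,a](ρ[a/c](ρ[z/x](σ[c>=5](T)))) ∪ σ[a>=7](U)) → 2

E1 and E2 produce the same multiset:
z | a
q | 8
q | 8

yes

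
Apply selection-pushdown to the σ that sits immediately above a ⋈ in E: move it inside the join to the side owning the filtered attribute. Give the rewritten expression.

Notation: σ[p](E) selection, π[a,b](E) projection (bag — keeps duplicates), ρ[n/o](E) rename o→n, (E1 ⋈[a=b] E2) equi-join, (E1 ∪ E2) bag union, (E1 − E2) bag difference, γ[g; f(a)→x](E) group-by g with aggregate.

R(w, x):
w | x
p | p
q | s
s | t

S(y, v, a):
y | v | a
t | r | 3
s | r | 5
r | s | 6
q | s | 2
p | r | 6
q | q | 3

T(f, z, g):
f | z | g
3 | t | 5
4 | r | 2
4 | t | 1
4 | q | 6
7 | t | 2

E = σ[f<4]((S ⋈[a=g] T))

σ filters on f, owned by the right side.
E' = (S ⋈[a=g] σ[f<4](T))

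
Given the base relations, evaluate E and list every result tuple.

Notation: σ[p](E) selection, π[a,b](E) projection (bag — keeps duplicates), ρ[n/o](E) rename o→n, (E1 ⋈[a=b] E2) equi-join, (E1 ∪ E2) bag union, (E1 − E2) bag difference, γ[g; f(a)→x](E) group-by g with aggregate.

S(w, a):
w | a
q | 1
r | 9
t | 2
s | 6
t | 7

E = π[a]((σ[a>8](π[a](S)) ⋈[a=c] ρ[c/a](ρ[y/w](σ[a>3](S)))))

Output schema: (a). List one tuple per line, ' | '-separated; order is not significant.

Per-node cardinality:
  S → 5
  π[a](S) → 5
  σ[a>8](π[a](S)) → 1
  S → 5
  σ[a>3](S) → 3
  ρ[y/w](σ[a>3](S)) → 3
  ρ[c/a](ρ[y/w](σ[a>3](S))) → 3
  (σ[a>8](π[a](S)) ⋈[a=c] ρ[c/a](ρ[y/w](σ[a>3](S)))) → 1
  π[a]((σ[a>8](π[a](S)) ⋈[a=c] ρ[c/a](ρ[y/w](σ[a>3](S))))) → 1

== RESULT ==
a
9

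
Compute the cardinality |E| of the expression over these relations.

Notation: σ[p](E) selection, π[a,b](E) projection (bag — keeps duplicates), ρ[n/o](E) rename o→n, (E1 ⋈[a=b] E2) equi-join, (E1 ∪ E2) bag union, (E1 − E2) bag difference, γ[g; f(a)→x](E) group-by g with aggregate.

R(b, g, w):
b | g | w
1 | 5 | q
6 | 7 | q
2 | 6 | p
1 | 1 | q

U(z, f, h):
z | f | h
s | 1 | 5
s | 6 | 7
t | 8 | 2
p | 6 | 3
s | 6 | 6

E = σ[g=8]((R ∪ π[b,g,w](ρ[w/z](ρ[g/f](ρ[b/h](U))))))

Subexpression sizes:
  R → 4
  U → 5
  ρ[b/h](U) → 5
  ρ[g/f](ρ[b/h](U)) → 5
  ρ[w/z](ρ[g/f](ρ[b/h](U))) → 5
  π[b,g,w](ρ[w/z](ρ[g/f](ρ[b/h](U)))) → 5
  (R ∪ π[b,g,w](ρ[w/z](ρ[g/f](ρ[b/h](U))))) → 9
  σ[g=8]((R ∪ π[b,g,w](ρ[w/z](ρ[g/f](ρ[b/h](U)))))) → 1

|E| = 1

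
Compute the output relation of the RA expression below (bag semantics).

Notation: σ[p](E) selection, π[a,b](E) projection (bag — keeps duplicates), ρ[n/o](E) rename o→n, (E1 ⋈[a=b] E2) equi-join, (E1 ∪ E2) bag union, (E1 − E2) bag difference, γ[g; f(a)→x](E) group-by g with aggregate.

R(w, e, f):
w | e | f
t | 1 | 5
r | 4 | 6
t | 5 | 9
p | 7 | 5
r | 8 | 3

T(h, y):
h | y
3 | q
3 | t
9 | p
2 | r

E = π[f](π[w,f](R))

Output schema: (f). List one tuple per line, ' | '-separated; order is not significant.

Row counts bottom-up:
  R → 5
  π[w,f](R) → 5
  π[f](π[w,f](R)) → 5

== RESULT ==
f
3
5
5
6
9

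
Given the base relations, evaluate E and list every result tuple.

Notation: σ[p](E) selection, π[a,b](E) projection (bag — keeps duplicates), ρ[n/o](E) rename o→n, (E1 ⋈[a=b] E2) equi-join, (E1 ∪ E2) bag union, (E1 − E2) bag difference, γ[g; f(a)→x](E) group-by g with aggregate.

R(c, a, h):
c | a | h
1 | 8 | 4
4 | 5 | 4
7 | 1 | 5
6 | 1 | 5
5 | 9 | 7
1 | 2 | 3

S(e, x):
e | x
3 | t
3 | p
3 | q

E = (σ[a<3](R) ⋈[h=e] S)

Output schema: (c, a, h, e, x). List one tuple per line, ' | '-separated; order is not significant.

Stepwise |·|:
  R → 6
  σ[a<3](R) → 3
  S → 3
  (σ[a<3](R) ⋈[h=e] S) → 3

== RESULT ==
c | a | h | e | x
1 | 2 | 3 | 3 | p
1 | 2 | 3 | 3 | q
1 | 2 | 3 | 3 | t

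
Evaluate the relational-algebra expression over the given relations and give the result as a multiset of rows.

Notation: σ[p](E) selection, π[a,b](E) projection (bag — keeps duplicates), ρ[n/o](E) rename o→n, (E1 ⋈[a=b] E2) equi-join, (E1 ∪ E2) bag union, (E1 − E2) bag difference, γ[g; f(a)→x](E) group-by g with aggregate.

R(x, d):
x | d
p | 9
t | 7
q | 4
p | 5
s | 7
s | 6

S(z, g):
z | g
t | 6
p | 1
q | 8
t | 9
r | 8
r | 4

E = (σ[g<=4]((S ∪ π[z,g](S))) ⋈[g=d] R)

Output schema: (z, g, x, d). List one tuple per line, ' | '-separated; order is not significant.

Per-node cardinality:
  S → 6
  S → 6
  π[z,g](S) → 6
  (S ∪ π[z,g](S)) → 12
  σ[g<=4]((S ∪ π[z,g](S))) → 4
  R → 6
  (σ[g<=4]((S ∪ π[z,g](S))) ⋈[g=d] R) → 2

== RESULT ==
z | g | x | d
r | 4 | q | 4
r | 4 | q | 4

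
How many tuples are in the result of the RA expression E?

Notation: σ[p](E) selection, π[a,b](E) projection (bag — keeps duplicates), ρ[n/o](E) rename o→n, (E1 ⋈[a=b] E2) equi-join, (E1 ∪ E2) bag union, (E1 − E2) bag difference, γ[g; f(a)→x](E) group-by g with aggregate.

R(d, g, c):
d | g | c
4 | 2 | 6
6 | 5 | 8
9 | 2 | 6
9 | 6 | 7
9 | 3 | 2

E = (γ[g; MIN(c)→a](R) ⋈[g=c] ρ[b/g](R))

Stepwise |·|:
  R → 5
  γ[g; MIN(c)→a](R) → 4
  R → 5
  ρ[b/g](R) → 5
  (γ[g; MIN(c)→a](R) ⋈[g=c] ρ[b/g](R)) → 3

|E| = 3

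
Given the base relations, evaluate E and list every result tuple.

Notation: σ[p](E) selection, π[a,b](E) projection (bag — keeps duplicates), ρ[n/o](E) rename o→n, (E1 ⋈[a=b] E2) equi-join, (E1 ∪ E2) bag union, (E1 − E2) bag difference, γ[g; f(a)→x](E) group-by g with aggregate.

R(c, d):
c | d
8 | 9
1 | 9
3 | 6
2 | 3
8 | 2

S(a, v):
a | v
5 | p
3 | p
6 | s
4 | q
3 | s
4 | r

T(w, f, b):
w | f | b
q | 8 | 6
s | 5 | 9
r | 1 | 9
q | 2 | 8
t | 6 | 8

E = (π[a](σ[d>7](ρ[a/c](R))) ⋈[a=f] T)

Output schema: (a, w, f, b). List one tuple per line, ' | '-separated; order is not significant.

Subexpression sizes:
  R → 5
  ρ[a/c](R) → 5
  σ[d>7](ρ[a/c](R)) → 2
  π[a](σ[d>7](ρ[a/c](R))) → 2
  T → 5
  (π[a](σ[d>7](ρ[a/c](R))) ⋈[a=f] T) → 2

== RESULT ==
a | w | f | b
1 | r | 1 | 9
8 | q | 8 | 6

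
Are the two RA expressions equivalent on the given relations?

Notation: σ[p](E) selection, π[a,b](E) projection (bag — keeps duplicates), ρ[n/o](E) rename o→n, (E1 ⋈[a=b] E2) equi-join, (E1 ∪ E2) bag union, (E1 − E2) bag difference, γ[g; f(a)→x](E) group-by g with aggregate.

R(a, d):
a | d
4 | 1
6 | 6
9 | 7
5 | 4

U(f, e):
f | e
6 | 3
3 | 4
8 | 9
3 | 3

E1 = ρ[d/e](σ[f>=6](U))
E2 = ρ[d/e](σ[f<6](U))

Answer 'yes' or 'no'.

E1 per-node cardinality:
  U → 4
  σ[f>=6](U) → 2
  ρ[d/e](σ[f>=6](U)) → 2
E2 per-node cardinality:
  U → 4
  σ[f<6](U) → 2
  ρ[d/e](σ[f<6](U)) → 2

E1 result:
f | d
6 | 3
8 | 9
E2 result:
f | d
3 | 3
3 | 4
Witness: (8, 9) appears 1× in E1 but 0× in E2.

no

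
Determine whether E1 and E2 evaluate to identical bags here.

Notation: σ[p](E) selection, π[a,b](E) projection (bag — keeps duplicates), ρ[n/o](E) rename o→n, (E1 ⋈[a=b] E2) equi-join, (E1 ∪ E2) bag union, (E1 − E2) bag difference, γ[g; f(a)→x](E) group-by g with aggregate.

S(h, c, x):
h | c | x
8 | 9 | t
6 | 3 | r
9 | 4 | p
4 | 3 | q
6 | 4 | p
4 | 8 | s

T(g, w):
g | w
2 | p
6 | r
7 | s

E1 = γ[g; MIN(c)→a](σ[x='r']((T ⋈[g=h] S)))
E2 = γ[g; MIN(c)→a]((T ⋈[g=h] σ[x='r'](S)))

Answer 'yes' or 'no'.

E1 per-node cardinality:
  T → 3
  S → 6
  (T ⋈[g=h] S) → 2
  σ[x='r']((T ⋈[g=h] S)) → 1
  γ[g; MIN(c)→a](σ[x='r']((T ⋈[g=h] S))) → 1
E2 per-node cardinality:
  T → 3
  S → 6
  σ[x='r'](S) → 1
  (T ⋈[g=h] σ[x='r'](S)) → 1
  γ[g; MIN(c)→a]((T ⋈[g=h] σ[x='r'](S))) → 1

E1 and E2 produce the same multiset:
g | a
6 | 3

yes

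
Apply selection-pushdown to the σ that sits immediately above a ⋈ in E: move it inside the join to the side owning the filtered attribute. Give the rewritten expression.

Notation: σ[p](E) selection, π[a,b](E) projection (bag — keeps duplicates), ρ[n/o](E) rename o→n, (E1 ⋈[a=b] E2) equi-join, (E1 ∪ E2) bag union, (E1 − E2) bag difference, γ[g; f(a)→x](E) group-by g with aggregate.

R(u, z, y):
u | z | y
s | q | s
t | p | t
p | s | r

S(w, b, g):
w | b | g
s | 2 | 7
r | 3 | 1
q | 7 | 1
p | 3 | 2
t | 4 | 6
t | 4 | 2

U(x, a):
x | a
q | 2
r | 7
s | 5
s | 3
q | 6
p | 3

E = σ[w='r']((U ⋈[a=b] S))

σ filters on w, owned by the right side.
E' = (U ⋈[a=b] σ[w='r'](S))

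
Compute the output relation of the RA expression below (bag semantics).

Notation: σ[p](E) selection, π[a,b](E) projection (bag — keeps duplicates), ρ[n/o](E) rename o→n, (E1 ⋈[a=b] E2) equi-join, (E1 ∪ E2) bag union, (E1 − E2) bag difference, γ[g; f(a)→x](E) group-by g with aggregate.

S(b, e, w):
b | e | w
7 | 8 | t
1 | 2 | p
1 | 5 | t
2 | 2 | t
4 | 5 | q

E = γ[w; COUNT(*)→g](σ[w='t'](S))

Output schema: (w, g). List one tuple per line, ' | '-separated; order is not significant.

Stepwise |·|:
  S → 5
  σ[w='t'](S) → 3
  γ[w; COUNT(*)→g](σ[w='t'](S)) → 1

== RESULT ==
w | g
t | 3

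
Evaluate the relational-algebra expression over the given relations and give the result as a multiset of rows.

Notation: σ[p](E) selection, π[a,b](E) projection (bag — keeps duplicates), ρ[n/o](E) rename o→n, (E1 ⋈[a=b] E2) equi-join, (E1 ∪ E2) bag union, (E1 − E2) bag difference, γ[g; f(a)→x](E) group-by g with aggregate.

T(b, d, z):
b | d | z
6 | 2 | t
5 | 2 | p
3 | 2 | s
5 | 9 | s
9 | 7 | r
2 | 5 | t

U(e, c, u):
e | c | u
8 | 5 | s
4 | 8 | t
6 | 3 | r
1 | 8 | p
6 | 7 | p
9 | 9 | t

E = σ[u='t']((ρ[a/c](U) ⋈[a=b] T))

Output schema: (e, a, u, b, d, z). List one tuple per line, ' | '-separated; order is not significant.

Per-node cardinality:
  U → 6
  ρ[a/c](U) → 6
  T → 6
  (ρ[a/c](U) ⋈[a=b] T) → 4
  σ[u='t']((ρ[a/c](U) ⋈[a=b] T)) → 1

== RESULT ==
e | a | u | b | d | z
9 | 9 | t | 9 | 7 | r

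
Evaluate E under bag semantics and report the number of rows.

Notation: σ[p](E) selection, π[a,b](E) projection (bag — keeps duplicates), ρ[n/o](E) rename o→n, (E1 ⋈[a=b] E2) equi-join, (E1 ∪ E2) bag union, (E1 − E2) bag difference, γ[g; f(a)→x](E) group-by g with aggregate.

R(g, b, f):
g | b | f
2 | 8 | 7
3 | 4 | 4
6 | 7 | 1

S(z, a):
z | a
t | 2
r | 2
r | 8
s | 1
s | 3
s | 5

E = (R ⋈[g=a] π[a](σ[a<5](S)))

Stepwise |·|:
  R → 3
  S → 6
  σ[a<5](S) → 4
  π[a](σ[a<5](S)) → 4
  (R ⋈[g=a] π[a](σ[a<5](S))) → 3

|E| = 3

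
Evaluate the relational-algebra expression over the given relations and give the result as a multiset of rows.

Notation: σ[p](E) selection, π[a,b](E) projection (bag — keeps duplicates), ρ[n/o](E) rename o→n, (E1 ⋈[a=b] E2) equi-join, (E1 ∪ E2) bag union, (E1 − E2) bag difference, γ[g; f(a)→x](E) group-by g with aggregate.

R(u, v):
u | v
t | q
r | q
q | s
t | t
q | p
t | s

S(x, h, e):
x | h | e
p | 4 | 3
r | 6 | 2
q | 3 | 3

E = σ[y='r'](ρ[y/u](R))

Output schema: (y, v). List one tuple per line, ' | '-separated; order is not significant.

Per-node cardinality:
  R → 6
  ρ[y/u](R) → 6
  σ[y='r'](ρ[y/u](R)) → 1

== RESULT ==
y | v
r | q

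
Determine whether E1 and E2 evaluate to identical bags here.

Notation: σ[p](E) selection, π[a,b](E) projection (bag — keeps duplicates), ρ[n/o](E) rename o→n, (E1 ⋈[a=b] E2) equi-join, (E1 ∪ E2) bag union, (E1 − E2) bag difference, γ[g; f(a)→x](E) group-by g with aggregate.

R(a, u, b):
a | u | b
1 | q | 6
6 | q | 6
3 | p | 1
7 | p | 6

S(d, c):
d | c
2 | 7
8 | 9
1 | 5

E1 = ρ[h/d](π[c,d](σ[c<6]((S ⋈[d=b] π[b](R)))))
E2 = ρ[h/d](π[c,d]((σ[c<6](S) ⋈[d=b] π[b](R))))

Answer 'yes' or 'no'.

E1 per-node cardinality:
  S → 3
  R → 4
  π[b](R) → 4
  (S ⋈[d=b] π[b](R)) → 1
  σ[c<6]((S ⋈[d=b] π[b](R))) → 1
  π[c,d](σ[c<6]((S ⋈[d=b] π[b](R)))) → 1
  ρ[h/d](π[c,d](σ[c<6]((S ⋈[d=b] π[b](R))))) → 1
E2 per-node cardinality:
  S → 3
  σ[c<6](S) → 1
  R → 4
  π[b](R) → 4
  (σ[c<6](S) ⋈[d=b] π[b](R)) → 1
  π[c,d]((σ[c<6](S) ⋈[d=b] π[b](R))) → 1
  ρ[h/d](π[c,d]((σ[c<6](S) ⋈[d=b] π[b](R)))) → 1

E1 and E2 produce the same multiset:
c | h
5 | 1

yes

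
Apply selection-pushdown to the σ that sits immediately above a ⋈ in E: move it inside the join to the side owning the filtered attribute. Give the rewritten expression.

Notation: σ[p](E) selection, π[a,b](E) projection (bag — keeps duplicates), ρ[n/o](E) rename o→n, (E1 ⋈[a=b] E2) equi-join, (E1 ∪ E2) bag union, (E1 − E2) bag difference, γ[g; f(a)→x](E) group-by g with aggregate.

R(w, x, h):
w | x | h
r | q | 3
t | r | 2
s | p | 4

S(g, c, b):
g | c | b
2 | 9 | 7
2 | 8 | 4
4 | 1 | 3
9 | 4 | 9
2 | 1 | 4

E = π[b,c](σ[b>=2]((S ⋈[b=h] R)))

σ filters on b, owned by the left side.
E' = π[b,c]((σ[b>=2](S) ⋈[b=h] R))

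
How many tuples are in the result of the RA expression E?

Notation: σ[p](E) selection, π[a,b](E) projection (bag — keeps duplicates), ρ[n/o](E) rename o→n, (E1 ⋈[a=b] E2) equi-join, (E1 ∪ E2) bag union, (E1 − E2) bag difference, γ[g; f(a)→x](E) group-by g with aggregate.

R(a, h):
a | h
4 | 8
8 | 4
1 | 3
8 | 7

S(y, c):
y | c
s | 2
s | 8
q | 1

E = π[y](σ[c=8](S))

Per-node cardinality:
  S → 3
  σ[c=8](S) → 1
  π[y](σ[c=8](S)) → 1

|E| = 1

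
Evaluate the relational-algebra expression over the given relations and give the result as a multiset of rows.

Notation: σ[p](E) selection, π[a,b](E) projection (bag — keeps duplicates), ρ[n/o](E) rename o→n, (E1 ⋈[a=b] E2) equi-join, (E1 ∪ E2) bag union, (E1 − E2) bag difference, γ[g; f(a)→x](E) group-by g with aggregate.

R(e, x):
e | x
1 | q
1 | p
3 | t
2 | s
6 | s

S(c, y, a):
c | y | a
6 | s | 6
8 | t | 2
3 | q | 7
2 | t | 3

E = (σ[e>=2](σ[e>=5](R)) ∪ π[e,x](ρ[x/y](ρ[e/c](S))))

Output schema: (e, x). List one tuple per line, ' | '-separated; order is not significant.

Subexpression sizes:
  R → 5
  σ[e>=5](R) → 1
  σ[e>=2](σ[e>=5](R)) → 1
  S → 4
  ρ[e/c](S) → 4
  ρ[x/y](ρ[e/c](S)) → 4
  π[e,x](ρ[x/y](ρ[e/c](S))) → 4
  (σ[e>=2](σ[e>=5](R)) ∪ π[e,x](ρ[x/y](ρ[e/c](S)))) → 5

== RESULT ==
e | x
2 | t
3 | q
6 | s
6 | s
8 | t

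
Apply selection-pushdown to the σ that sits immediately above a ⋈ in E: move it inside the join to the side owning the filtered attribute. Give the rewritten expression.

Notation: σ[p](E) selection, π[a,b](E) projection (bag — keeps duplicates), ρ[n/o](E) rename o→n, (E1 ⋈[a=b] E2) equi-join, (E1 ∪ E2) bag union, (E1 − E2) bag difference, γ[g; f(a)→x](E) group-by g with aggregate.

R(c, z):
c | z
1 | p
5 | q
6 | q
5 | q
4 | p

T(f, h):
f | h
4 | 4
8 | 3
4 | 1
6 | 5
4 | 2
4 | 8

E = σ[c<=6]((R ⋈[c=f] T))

σ filters on c, owned by the left side.
E' = (σ[c<=6](R) ⋈[c=f] T)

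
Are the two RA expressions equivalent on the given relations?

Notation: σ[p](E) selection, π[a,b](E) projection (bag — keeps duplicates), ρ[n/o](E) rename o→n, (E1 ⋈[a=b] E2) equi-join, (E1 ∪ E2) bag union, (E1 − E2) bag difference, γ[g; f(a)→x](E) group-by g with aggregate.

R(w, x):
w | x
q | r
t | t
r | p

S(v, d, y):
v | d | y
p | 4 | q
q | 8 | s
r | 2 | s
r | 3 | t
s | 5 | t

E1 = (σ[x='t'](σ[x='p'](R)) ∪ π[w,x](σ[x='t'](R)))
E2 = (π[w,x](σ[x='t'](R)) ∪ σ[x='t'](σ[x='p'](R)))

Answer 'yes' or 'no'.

E1 row counts bottom-up:
  R → 3
  σ[x='p'](R) → 1
  σ[x='t'](σ[x='p'](R)) → 0
  R → 3
  σ[x='t'](R) → 1
  π[w,x](σ[x='t'](R)) → 1
  (σ[x='t'](σ[x='p'](R)) ∪ π[w,x](σ[x='t'](R))) → 1
E2 row counts bottom-up:
  R → 3
  σ[x='t'](R) → 1
  π[w,x](σ[x='t'](R)) → 1
  R → 3
  σ[x='p'](R) → 1
  σ[x='t'](σ[x='p'](R)) → 0
  (π[w,x](σ[x='t'](R)) ∪ σ[x='t'](σ[x='p'](R))) → 1

E1 and E2 produce the same multiset:
w | x
t | t

yes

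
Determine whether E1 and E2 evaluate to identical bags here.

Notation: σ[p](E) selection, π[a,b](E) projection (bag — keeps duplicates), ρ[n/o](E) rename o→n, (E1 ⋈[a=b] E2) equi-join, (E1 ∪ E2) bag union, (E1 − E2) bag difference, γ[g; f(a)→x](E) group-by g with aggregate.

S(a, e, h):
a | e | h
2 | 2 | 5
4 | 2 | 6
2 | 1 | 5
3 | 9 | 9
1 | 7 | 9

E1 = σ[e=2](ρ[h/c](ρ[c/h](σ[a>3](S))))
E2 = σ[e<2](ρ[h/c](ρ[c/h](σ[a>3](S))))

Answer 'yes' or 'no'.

E1 subexpression sizes:
  S → 5
  σ[a>3](S) → 1
  ρ[c/h](σ[a>3](S)) → 1
  ρ[h/c](ρ[c/h](σ[a>3](S))) → 1
  σ[e=2](ρ[h/c](ρ[c/h](σ[a>3](S)))) → 1
E2 subexpression sizes:
  S → 5
  σ[a>3](S) → 1
  ρ[c/h](σ[a>3](S)) → 1
  ρ[h/c](ρ[c/h](σ[a>3](S))) → 1
  σ[e<2](ρ[h/c](ρ[c/h](σ[a>3](S)))) → 0

E1 result:
a | e | h
4 | 2 | 6
E2 result:
a | e | h
(0 rows)
Witness: (4, 2, 6) appears 1× in E1 but 0× in E2.

no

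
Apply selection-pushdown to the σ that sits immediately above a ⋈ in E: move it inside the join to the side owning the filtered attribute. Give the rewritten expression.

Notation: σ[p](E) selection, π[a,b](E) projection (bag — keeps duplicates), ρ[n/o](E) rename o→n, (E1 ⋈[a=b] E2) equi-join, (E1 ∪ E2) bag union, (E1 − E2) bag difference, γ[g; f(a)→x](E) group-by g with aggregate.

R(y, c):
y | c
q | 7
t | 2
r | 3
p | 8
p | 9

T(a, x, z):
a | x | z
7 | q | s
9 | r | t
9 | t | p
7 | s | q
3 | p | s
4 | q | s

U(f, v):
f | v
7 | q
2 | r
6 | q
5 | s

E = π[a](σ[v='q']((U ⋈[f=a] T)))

σ filters on v, owned by the left side.
E' = π[a]((σ[v='q'](U) ⋈[f=a] T))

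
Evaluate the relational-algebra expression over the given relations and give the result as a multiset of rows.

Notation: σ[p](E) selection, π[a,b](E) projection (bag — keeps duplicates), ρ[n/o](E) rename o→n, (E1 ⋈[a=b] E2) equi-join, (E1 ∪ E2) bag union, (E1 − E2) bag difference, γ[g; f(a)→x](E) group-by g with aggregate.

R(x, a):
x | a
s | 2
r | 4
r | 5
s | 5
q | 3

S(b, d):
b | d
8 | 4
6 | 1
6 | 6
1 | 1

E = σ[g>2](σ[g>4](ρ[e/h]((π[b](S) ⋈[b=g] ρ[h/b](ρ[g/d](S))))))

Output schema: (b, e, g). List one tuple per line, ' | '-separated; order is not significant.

Per-node cardinality:
  S → 4
  π[b](S) → 4
  S → 4
  ρ[g/d](S) → 4
  ρ[h/b](ρ[g/d](S)) → 4
  (π[b](S) ⋈[b=g] ρ[h/b](ρ[g/d](S))) → 4
  ρ[e/h]((π[b](S) ⋈[b=g] ρ[h/b](ρ[g/d](S)))) → 4
  σ[g>4](ρ[e/h]((π[b](S) ⋈[b=g] ρ[h/b](ρ[g/d](S))))) → 2
  σ[g>2](σ[g>4](ρ[e/h]((π[b](S) ⋈[b=g] ρ[h/b](ρ[g/d](S)))))) → 2

== RESULT ==
b | e | g
6 | 6 | 6
6 | 6 | 6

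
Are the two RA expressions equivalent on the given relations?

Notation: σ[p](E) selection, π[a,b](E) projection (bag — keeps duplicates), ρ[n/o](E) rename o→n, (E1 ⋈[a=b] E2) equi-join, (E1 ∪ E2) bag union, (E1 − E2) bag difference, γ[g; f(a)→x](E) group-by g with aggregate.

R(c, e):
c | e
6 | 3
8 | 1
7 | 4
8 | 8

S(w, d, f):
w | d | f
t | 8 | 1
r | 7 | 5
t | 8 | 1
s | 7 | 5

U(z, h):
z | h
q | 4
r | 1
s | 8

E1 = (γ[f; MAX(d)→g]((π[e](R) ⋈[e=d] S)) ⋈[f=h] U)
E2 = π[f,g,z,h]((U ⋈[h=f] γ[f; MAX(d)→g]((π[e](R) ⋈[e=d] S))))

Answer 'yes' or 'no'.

E1 row counts bottom-up:
  R → 4
  π[e](R) → 4
  S → 4
  (π[e](R) ⋈[e=d] S) → 2
  γ[f; MAX(d)→g]((π[e](R) ⋈[e=d] S)) → 1
  U → 3
  (γ[f; MAX(d)→g]((π[e](R) ⋈[e=d] S)) ⋈[f=h] U) → 1
E2 row counts bottom-up:
  U → 3
  R → 4
  π[e](R) → 4
  S → 4
  (π[e](R) ⋈[e=d] S) → 2
  γ[f; MAX(d)→g]((π[e](R) ⋈[e=d] S)) → 1
  (U ⋈[h=f] γ[f; MAX(d)→g]((π[e](R) ⋈[e=d] S))) → 1
  π[f,g,z,h]((U ⋈[h=f] γ[f; MAX(d)→g]((π[e](R) ⋈[e=d] S)))) → 1

E1 and E2 produce the same multiset:
f | g | z | h
1 | 8 | r | 1

yes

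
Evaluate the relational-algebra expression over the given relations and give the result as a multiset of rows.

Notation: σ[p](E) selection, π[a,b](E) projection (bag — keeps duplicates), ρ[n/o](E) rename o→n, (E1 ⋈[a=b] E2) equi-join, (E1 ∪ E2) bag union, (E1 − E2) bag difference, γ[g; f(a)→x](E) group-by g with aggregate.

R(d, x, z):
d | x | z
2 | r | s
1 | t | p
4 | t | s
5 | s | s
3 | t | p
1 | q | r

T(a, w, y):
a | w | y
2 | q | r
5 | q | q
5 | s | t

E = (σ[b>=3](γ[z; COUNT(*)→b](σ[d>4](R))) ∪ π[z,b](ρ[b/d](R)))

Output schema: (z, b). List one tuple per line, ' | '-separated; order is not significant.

Stepwise |·|:
  R → 6
  σ[d>4](R) → 1
  γ[z; COUNT(*)→b](σ[d>4](R)) → 1
  σ[b>=3](γ[z; COUNT(*)→b](σ[d>4](R))) → 0
  R → 6
  ρ[b/d](R) → 6
  π[z,b](ρ[b/d](R)) → 6
  (σ[b>=3](γ[z; COUNT(*)→b](σ[d>4](R))) ∪ π[z,b](ρ[b/d](R))) → 6

== RESULT ==
z | b
p | 1
p | 3
r | 1
s | 2
s | 4
s | 5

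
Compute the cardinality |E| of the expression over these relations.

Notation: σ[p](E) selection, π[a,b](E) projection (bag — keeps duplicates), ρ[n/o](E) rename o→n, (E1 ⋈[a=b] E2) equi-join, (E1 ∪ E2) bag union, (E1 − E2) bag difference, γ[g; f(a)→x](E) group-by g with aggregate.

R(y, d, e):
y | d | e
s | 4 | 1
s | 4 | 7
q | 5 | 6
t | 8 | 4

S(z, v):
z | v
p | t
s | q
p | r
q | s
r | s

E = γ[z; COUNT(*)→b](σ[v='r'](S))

Stepwise |·|:
  S → 5
  σ[v='r'](S) → 1
  γ[z; COUNT(*)→b](σ[v='r'](S)) → 1

|E| = 1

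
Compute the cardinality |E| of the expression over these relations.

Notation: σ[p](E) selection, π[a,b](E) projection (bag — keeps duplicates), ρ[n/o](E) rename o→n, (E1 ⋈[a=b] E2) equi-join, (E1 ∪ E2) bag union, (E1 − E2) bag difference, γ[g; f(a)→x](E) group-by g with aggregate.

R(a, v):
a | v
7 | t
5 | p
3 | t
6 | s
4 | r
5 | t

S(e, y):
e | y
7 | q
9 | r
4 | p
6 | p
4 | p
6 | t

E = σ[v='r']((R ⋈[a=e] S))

Row counts bottom-up:
  R → 6
  S → 6
  (R ⋈[a=e] S) → 5
  σ[v='r']((R ⋈[a=e] S)) → 2

|E| = 2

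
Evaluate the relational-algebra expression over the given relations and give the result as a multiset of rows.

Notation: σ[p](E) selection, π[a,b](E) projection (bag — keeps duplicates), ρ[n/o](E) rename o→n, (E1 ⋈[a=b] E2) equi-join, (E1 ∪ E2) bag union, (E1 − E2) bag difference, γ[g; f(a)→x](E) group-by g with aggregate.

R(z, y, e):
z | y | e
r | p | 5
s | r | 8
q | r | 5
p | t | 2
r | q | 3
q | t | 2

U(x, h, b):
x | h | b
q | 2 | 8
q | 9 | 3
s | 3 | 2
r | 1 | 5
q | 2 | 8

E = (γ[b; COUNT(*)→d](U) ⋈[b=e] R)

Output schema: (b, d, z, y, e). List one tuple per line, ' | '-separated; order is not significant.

Subexpression sizes:
  U → 5
  γ[b; COUNT(*)→d](U) → 4
  R → 6
  (γ[b; COUNT(*)→d](U) ⋈[b=e] R) → 6

== RESULT ==
b | d | z | y | e
2 | 1 | p | t | 2
2 | 1 | q | t | 2
3 | 1 | r | q | 3
5 | 1 | q | r | 5
5 | 1 | r | p | 5
8 | 2 | s | r | 8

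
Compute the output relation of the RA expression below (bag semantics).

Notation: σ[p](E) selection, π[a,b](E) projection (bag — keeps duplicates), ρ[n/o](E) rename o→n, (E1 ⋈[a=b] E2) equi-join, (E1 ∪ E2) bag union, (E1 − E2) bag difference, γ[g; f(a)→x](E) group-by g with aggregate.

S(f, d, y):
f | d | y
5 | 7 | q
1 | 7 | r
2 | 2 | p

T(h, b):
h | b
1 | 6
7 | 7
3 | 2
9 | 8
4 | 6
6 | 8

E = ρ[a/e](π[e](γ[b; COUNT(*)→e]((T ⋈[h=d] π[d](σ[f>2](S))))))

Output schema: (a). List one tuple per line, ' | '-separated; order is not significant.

Per-node cardinality:
  T → 6
  S → 3
  σ[f>2](S) → 1
  π[d](σ[f>2](S)) → 1
  (T ⋈[h=d] π[d](σ[f>2](S))) → 1
  γ[b; COUNT(*)→e]((T ⋈[h=d] π[d](σ[f>2](S)))) → 1
  π[e](γ[b; COUNT(*)→e]((T ⋈[h=d] π[d](σ[f>2](S))))) → 1
  ρ[a/e](π[e](γ[b; COUNT(*)→e]((T ⋈[h=d] π[d](σ[f>2](S)))))) → 1

== RESULT ==
a
1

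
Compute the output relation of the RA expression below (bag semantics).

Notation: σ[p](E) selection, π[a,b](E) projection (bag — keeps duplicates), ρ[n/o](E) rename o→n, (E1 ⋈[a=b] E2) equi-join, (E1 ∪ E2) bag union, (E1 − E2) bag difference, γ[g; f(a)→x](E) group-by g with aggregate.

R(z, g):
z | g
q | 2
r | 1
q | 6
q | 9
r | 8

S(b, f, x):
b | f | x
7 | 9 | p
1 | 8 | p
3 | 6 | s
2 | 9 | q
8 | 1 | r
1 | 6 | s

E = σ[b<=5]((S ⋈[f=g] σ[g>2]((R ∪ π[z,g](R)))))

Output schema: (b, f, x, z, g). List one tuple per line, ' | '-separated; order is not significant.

Per-node cardinality:
  S → 6
  R → 5
  R → 5
  π[z,g](R) → 5
  (R ∪ π[z,g](R)) → 10
  σ[g>2]((R ∪ π[z,g](R))) → 6
  (S ⋈[f=g] σ[g>2]((R ∪ π[z,g](R)))) → 10
  σ[b<=5]((S ⋈[f=g] σ[g>2]((R ∪ π[z,g](R))))) → 8

== RESULT ==
b | f | x | z | g
1 | 6 | s | q | 6
1 | 6 | s | q | 6
1 | 8 | p | r | 8
1 | 8 | p | r | 8
2 | 9 | q | q | 9
2 | 9 | q | q | 9
3 | 6 | s | q | 6
3 | 6 | s | q | 6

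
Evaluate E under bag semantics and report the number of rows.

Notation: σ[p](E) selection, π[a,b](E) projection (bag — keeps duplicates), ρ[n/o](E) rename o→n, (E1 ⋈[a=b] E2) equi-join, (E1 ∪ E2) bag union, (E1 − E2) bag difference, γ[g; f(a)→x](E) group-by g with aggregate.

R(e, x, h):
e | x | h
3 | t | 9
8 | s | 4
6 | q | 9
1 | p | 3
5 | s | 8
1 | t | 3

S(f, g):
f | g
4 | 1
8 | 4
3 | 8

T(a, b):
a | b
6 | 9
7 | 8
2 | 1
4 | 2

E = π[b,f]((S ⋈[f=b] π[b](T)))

Row counts bottom-up:
  S → 3
  T → 4
  π[b](T) → 4
  (S ⋈[f=b] π[b](T)) → 1
  π[b,f]((S ⋈[f=b] π[b](T))) → 1

|E| = 1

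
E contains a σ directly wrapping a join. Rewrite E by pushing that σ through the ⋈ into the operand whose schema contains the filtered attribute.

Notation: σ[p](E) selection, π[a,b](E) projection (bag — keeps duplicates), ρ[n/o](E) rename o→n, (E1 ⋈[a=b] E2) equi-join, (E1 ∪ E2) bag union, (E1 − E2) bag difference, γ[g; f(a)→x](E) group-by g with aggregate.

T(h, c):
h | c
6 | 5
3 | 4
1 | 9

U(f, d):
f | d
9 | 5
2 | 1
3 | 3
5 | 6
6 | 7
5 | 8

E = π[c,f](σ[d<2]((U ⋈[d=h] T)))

σ filters on d, owned by the left side.
E' = π[c,f]((σ[d<2](U) ⋈[d=h] T))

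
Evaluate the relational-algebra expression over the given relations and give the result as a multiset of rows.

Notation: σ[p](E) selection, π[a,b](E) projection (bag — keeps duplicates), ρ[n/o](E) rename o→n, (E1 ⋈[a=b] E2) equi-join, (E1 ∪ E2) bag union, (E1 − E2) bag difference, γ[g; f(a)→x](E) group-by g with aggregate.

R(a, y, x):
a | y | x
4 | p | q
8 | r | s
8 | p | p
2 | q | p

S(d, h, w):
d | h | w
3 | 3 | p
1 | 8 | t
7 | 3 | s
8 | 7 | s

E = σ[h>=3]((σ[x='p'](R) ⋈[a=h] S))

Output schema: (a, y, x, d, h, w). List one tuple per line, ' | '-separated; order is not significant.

Stepwise |·|:
  R → 4
  σ[x='p'](R) → 2
  S → 4
  (σ[x='p'](R) ⋈[a=h] S) → 1
  σ[h>=3]((σ[x='p'](R) ⋈[a=h] S)) → 1

== RESULT ==
a | y | x | d | h | w
8 | p | p | 1 | 8 | t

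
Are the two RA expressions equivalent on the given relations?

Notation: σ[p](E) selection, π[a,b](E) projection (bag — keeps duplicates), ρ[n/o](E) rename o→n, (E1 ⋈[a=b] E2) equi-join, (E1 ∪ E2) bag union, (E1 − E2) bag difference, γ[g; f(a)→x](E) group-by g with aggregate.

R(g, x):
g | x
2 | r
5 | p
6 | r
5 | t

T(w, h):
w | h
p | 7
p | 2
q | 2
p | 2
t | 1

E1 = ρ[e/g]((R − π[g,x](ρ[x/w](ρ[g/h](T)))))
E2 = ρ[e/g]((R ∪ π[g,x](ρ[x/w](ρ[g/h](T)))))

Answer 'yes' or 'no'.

E1 subexpression sizes:
  R → 4
  T → 5
  ρ[g/h](T) → 5
  ρ[x/w](ρ[g/h](T)) → 5
  π[g,x](ρ[x/w](ρ[g/h](T))) → 5
  (R − π[g,x](ρ[x/w](ρ[g/h](T)))) → 4
  ρ[e/g]((R − π[g,x](ρ[x/w](ρ[g/h](T))))) → 4
E2 subexpression sizes:
  R → 4
  T → 5
  ρ[g/h](T) → 5
  ρ[x/w](ρ[g/h](T)) → 5
  π[g,x](ρ[x/w](ρ[g/h](T))) → 5
  (R ∪ π[g,x](ρ[x/w](ρ[g/h](T)))) → 9
  ρ[e/g]((R ∪ π[g,x](ρ[x/w](ρ[g/h](T))))) → 9

E1 result:
e | x
2 | r
5 | p
5 | t
6 | r
E2 result:
e | x
1 | t
2 | p
2 | p
2 | q
2 | r
5 | p
5 | t
6 | r
7 | p
Witness: (7, 'p') appears 0× in E1 but 1× in E2.

no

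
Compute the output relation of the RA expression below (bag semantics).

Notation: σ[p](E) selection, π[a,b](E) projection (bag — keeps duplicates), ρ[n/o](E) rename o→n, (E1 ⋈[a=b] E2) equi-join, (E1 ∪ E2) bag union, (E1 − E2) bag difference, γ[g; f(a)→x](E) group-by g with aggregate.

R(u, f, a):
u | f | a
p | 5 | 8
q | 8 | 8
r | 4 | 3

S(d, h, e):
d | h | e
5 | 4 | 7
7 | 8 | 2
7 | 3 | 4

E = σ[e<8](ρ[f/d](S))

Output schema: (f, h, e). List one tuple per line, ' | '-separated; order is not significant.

Stepwise |·|:
  S → 3
  ρ[f/d](S) → 3
  σ[e<8](ρ[f/d](S)) → 3

== RESULT ==
f | h | e
5 | 4 | 7
7 | 3 | 4
7 | 8 | 2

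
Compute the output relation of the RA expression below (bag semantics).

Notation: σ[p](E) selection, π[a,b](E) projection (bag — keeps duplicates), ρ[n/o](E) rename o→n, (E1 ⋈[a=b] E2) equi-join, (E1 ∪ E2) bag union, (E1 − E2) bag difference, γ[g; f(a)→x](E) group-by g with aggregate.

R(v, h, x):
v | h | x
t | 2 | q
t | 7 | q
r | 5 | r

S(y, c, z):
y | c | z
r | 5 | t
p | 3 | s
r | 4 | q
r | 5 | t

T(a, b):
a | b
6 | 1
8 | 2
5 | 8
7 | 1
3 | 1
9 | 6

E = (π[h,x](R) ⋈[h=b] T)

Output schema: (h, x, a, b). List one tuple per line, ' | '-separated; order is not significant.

Per-node cardinality:
  R → 3
  π[h,x](R) → 3
  T → 6
  (π[h,x](R) ⋈[h=b] T) → 1

== RESULT ==
h | x | a | b
2 | q | 8 | 2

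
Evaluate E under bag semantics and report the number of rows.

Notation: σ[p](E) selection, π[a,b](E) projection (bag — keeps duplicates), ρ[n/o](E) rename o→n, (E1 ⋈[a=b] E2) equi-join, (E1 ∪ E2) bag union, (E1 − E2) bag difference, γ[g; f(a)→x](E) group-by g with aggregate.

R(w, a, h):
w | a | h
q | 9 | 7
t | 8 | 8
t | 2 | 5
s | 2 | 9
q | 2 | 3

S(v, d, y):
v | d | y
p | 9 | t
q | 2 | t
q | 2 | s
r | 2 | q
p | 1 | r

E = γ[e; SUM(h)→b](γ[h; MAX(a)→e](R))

Row counts bottom-up:
  R → 5
  γ[h; MAX(a)→e](R) → 5
  γ[e; SUM(h)→b](γ[h; MAX(a)→e](R)) → 3

|E| = 3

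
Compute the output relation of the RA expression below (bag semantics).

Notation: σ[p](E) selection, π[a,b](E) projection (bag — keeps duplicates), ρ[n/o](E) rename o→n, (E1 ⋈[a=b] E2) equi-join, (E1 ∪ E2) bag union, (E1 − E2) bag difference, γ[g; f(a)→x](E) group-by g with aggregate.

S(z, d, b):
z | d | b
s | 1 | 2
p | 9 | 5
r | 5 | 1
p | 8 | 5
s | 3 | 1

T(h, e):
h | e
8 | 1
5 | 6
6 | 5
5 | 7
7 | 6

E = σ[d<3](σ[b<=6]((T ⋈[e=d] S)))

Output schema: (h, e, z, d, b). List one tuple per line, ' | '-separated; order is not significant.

Row counts bottom-up:
  T → 5
  S → 5
  (T ⋈[e=d] S) → 2
  σ[b<=6]((T ⋈[e=d] S)) → 2
  σ[d<3](σ[b<=6]((T ⋈[e=d] S))) → 1

== RESULT ==
h | e | z | d | b
8 | 1 | s | 1 | 2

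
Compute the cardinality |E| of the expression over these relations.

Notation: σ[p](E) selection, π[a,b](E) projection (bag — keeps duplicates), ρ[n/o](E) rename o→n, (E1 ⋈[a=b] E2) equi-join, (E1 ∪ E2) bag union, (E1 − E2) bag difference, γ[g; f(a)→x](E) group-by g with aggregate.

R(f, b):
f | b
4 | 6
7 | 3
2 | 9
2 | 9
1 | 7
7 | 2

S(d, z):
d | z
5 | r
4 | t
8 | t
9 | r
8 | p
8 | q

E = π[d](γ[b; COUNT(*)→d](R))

Row counts bottom-up:
  R → 6
  γ[b; COUNT(*)→d](R) → 5
  π[d](γ[b; COUNT(*)→d](R)) → 5

|E| = 5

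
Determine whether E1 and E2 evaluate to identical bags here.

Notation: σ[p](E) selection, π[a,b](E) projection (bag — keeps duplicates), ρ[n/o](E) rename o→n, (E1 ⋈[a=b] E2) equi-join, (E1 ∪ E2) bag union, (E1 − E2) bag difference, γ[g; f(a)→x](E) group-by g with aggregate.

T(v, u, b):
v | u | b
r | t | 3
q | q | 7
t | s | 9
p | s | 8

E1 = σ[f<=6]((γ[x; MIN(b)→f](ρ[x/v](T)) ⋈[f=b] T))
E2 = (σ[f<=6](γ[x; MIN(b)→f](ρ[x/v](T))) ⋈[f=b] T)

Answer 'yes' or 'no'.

E1 subexpression sizes:
  T → 4
  ρ[x/v](T) → 4
  γ[x; MIN(b)→f](ρ[x/v](T)) → 4
  T → 4
  (γ[x; MIN(b)→f](ρ[x/v](T)) ⋈[f=b] T) → 4
  σ[f<=6]((γ[x; MIN(b)→f](ρ[x/v](T)) ⋈[f=b] T)) → 1
E2 subexpression sizes:
  T → 4
  ρ[x/v](T) → 4
  γ[x; MIN(b)→f](ρ[x/v](T)) → 4
  σ[f<=6](γ[x; MIN(b)→f](ρ[x/v](T))) → 1
  T → 4
  (σ[f<=6](γ[x; MIN(b)→f](ρ[x/v](T))) ⋈[f=b] T) → 1

E1 and E2 produce the same multiset:
x | f | v | u | b
r | 3 | r | t | 3

yes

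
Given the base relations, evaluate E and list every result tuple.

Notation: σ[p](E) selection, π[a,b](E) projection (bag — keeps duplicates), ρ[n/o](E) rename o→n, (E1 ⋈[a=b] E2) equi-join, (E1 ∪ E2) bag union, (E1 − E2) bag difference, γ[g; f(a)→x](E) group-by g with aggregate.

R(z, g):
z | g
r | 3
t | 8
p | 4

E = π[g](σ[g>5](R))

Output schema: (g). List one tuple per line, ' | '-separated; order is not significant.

Row counts bottom-up:
  R → 3
  σ[g>5](R) → 1
  π[g](σ[g>5](R)) → 1

== RESULT ==
g
8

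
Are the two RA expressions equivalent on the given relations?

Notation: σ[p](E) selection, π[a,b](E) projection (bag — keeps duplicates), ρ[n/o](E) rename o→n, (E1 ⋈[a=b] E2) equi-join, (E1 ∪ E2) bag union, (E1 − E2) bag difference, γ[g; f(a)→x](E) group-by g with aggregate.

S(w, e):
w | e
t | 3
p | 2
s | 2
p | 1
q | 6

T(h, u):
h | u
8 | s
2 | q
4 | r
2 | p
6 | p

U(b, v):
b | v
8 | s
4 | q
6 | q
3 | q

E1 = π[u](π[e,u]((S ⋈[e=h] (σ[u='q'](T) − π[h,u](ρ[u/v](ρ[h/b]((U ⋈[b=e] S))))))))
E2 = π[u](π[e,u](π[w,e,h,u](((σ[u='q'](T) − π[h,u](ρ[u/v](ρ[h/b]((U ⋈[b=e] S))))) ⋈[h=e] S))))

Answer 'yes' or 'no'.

E1 subexpression sizes:
  S → 5
  T → 5
  σ[u='q'](T) → 1
  U → 4
  S → 5
  (U ⋈[b=e] S) → 2
  ρ[h/b]((U ⋈[b=e] S)) → 2
  ρ[u/v](ρ[h/b]((U ⋈[b=e] S))) → 2
  π[h,u](ρ[u/v](ρ[h/b]((U ⋈[b=e] S)))) → 2
  (σ[u='q'](T) − π[h,u](ρ[u/v](ρ[h/b]((U ⋈[b=e] S))))) → 1
  (S ⋈[e=h] (σ[u='q'](T) − π[h,u](ρ[u/v](ρ[h/b]((U ⋈[b=e] S)))))) → 2
  π[e,u]((S ⋈[e=h] (σ[u='q'](T) − π[h,u](ρ[u/v](ρ[h/b]((U ⋈[b=e] S))))))) → 2
  π[u](π[e,u]((S ⋈[e=h] (σ[u='q'](T) − π[h,u](ρ[u/v](ρ[h/b]((U ⋈[b=e] S)))))))) → 2
E2 subexpression sizes:
  T → 5
  σ[u='q'](T) → 1
  U → 4
  S → 5
  (U ⋈[b=e] S) → 2
  ρ[h/b]((U ⋈[b=e] S)) → 2
  ρ[u/v](ρ[h/b]((U ⋈[b=e] S))) → 2
  π[h,u](ρ[u/v](ρ[h/b]((U ⋈[b=e] S)))) → 2
  (σ[u='q'](T) − π[h,u](ρ[u/v](ρ[h/b]((U ⋈[b=e] S))))) → 1
  S → 5
  ((σ[u='q'](T) − π[h,u](ρ[u/v](ρ[h/b]((U ⋈[b=e] S))))) ⋈[h=e] S) → 2
  π[w,e,h,u](((σ[u='q'](T) − π[h,u](ρ[u/v](ρ[h/b]((U ⋈[b=e] S))))) ⋈[h=e] S)) → 2
  π[e,u](π[w,e,h,u](((σ[u='q'](T) − π[h,u](ρ[u/v](ρ[h/b]((U ⋈[b=e] S))))) ⋈[h=e] S))) → 2
  π[u](π[e,u](π[w,e,h,u](((σ[u='q'](T) − π[h,u](ρ[u/v](ρ[h/b]((U ⋈[b=e] S))))) ⋈[h=e] S)))) → 2

E1 and E2 produce the same multiset:
u
q
q

yes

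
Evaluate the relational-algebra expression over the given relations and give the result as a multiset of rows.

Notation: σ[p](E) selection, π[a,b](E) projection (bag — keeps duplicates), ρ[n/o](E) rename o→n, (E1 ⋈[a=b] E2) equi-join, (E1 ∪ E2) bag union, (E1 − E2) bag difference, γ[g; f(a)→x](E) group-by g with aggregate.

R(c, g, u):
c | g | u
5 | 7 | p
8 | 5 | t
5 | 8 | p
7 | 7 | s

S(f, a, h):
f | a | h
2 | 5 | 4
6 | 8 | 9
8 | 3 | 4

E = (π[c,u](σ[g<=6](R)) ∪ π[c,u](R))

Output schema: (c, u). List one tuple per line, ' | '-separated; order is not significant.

Per-node cardinality:
  R → 4
  σ[g<=6](R) → 1
  π[c,u](σ[g<=6](R)) → 1
  R → 4
  π[c,u](R) → 4
  (π[c,u](σ[g<=6](R)) ∪ π[c,u](R)) → 5

== RESULT ==
c | u
5 | p
5 | p
7 | s
8 | t
8 | t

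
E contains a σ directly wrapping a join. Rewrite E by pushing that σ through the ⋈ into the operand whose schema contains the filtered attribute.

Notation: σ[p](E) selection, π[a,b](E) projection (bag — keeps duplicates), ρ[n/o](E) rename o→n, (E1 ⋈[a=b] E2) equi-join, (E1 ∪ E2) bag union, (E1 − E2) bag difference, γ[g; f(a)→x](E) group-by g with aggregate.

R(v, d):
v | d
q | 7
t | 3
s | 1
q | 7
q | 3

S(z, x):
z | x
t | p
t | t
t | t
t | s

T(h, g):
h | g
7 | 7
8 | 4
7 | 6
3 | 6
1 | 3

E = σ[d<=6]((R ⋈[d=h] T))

σ filters on d, owned by the left side.
E' = (σ[d<=6](R) ⋈[d=h] T)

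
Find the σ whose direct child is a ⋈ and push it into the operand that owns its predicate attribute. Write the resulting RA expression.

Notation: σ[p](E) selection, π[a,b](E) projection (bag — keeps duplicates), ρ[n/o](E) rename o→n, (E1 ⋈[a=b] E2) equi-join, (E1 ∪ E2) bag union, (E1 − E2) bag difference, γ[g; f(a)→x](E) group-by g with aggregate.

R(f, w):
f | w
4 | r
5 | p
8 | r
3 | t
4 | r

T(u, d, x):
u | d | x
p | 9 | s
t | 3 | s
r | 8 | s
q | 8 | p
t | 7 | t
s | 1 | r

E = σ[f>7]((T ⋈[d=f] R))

σ filters on f, owned by the right side.
E' = (T ⋈[d=f] σ[f>7](R))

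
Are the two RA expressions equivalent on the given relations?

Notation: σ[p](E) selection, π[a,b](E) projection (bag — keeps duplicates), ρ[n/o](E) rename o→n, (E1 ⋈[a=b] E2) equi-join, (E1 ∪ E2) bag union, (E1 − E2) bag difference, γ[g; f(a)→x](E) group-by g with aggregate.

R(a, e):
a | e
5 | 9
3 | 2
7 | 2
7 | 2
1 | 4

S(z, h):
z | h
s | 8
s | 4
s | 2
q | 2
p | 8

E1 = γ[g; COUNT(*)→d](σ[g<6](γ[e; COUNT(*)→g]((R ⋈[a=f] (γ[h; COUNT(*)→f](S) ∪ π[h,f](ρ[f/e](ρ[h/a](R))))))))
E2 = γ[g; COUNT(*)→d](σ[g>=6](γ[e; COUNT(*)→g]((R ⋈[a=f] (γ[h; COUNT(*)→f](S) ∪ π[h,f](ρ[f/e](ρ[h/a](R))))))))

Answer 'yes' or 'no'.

E1 per-node cardinality:
  R → 5
  S → 5
  γ[h; COUNT(*)→f](S) → 3
  R → 5
  ρ[h/a](R) → 5
  ρ[f/e](ρ[h/a](R)) → 5
  π[h,f](ρ[f/e](ρ[h/a](R))) → 5
  (γ[h; COUNT(*)→f](S) ∪ π[h,f](ρ[f/e](ρ[h/a](R)))) → 8
  (R ⋈[a=f] (γ[h; COUNT(*)→f](S) ∪ π[h,f](ρ[f/e](ρ[h/a](R))))) → 1
  γ[e; COUNT(*)→g]((R ⋈[a=f] (γ[h; COUNT(*)→f](S) ∪ π[h,f](ρ[f/e](ρ[h/a](R)))))) → 1
  σ[g<6](γ[e; COUNT(*)→g]((R ⋈[a=f] (γ[h; COUNT(*)→f](S) ∪ π[h,f](ρ[f/e](ρ[h/a](R))))))) → 1
  γ[g; COUNT(*)→d](σ[g<6](γ[e; COUNT(*)→g]((R ⋈[a=f] (γ[h; COUNT(*)→f](S) ∪ π[h,f](ρ[f/e](ρ[h/a](R)))))))) → 1
E2 per-node cardinality:
  R → 5
  S → 5
  γ[h; COUNT(*)→f](S) → 3
  R → 5
  ρ[h/a](R) → 5
  ρ[f/e](ρ[h/a](R)) → 5
  π[h,f](ρ[f/e](ρ[h/a](R))) → 5
  (γ[h; COUNT(*)→f](S) ∪ π[h,f](ρ[f/e](ρ[h/a](R)))) → 8
  (R ⋈[a=f] (γ[h; COUNT(*)→f](S) ∪ π[h,f](ρ[f/e](ρ[h/a](R))))) → 1
  γ[e; COUNT(*)→g]((R ⋈[a=f] (γ[h; COUNT(*)→f](S) ∪ π[h,f](ρ[f/e](ρ[h/a](R)))))) → 1
  σ[g>=6](γ[e; COUNT(*)→g]((R ⋈[a=f] (γ[h; COUNT(*)→f](S) ∪ π[h,f](ρ[f/e](ρ[h/a](R))))))) → 0
  γ[g; COUNT(*)→d](σ[g>=6](γ[e; COUNT(*)→g]((R ⋈[a=f] (γ[h; COUNT(*)→f](S) ∪ π[h,f](ρ[f/e](ρ[h/a](R)))))))) → 0

E1 result:
g | d
1 | 1
E2 result:
g | d
(0 rows)
Witness: (1, 1) appears 1× in E1 but 0× in E2.

no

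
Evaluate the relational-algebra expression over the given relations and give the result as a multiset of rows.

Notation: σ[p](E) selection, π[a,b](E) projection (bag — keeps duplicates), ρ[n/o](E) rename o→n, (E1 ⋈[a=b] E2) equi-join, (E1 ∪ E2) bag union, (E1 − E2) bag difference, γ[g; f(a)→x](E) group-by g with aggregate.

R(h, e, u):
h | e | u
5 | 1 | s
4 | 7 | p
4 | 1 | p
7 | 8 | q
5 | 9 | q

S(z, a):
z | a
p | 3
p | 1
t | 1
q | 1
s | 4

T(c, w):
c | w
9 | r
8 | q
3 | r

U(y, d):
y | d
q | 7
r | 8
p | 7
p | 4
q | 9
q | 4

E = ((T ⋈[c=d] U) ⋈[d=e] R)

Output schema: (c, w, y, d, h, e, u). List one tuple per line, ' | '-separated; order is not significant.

Per-node cardinality:
  T → 3
  U → 6
  (T ⋈[c=d] U) → 2
  R → 5
  ((T ⋈[c=d] U) ⋈[d=e] R) → 2

== RESULT ==
c | w | y | d | h | e | u
8 | q | r | 8 | 7 | 8 | q
9 | r | q | 9 | 5 | 9 | q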